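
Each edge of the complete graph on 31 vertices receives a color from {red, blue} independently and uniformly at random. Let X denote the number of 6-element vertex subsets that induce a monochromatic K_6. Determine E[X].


Let X = Σ_S X_S over the C(31, 6) = 736281 subsets S of size 6, where X_S = 1 if the K_6 on S is monochromatic.
For a fixed S, the K_6 on S has C(6, 2) = 15 edges. P[all 15 edges red] = (1/2)^15, and likewise for blue, so P[monochromatic] = 2·(1/2)^15 = 2^{1 − 15} = 1/16384.
Summing: E[X] = C(31, 6) · 2^{1 − 15} = 736281 · 1/16384 = 736281/16384.
Numerically: E[X] ≈ 44.939.

E[X] = C(31,6)·2^(1−C(6,2)) = 736281/16384 ≈ 44.939.


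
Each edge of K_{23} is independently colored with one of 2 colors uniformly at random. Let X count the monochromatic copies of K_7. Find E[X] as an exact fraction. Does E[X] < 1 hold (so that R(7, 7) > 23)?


E[X] = C(23, 7) · 2^{1 − 21} = 245157 · 2^{−20} = 245157/1048576.
As a reduced fraction: E[X] = 245157/1048576 ≈ 0.233800.
Is E[X] < 1? YES.
Since E[X] < 1, there exists a 2-coloring of K_{23} with no monochromatic K_7; hence R(7, 7) > 23.

E[X] = 245157/1048576 ≈ 0.233800; E[X] < 1, so R(7, 7) > 23.


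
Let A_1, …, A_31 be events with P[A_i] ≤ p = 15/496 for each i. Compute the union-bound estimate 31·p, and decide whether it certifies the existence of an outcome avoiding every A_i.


Union bound: P[∪_{i=1}^{31} A_i] ≤ Σ_i P[A_i] ≤ 31·p = 31·(15/496) = 15/16.
Numerically: 15/16 ≈ 0.937500.
Is 15/16 < 1? YES.
Since P[∪ A_i] ≤ 15/16 < 1, the complement has P[∩ A_i^c] ≥ 1 − 15/16 = 1/16 > 0, so some outcome avoids every A_i.

31·p = 15/16 ≈ 0.937500; existence CERTIFIED by the union bound.


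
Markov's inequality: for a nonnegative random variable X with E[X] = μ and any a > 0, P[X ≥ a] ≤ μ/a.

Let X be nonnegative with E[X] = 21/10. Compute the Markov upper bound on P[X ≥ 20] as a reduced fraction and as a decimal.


μ = E[X] = 21/10, a = 20.
Markov: P[X ≥ 20] ≤ μ/a = (21/10)/20 = 21/200.
Numerically: ≈ 0.10500.
(Since a = 20 > μ = 2.10000, the bound 21/200 is < 1 and informative.)

P[X ≥ 20] ≤ 21/200 ≈ 0.10500.


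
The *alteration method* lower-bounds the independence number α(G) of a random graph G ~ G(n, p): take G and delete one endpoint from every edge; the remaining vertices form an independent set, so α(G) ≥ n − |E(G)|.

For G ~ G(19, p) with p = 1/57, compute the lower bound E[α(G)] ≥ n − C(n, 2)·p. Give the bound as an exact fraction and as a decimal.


E[|E(G)|] = C(19, 2)·p = 171 · (1/57) = 3.
E[α(G)] ≥ n − E[|E(G)|] = 19 − 3 = 16.
Numerically: ≈ 16.000.
(This is only a lower bound; the true E[α(G)] may be larger.)

E[α(G)] ≥ 16 ≈ 16.000.


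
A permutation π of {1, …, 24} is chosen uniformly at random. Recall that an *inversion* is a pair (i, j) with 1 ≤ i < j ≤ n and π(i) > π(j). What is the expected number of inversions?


Write X = Σ X_I over the C(24, 2) = 276 pairs i < j, with X_I the indicator of one inversion.
There are 276 indicators.
For each fixed pair i < j, the values π(i) and π(j) are two distinct elements of {1, …, 24} in uniformly random order; by symmetry P[π(i) > π(j)] = 1/2.
By linearity: E[X] = 276 · (1/2) = C(24, 2) · (1/2) = 276/2 = 138 ≈ 138.0000.

E[X] = 138 = 138.0000.


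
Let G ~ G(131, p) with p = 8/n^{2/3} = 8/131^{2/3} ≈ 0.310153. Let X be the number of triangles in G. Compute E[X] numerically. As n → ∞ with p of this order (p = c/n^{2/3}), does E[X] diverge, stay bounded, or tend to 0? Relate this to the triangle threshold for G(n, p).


Number of potential triangles: C(131, 3) = 366145.
Each occurs with probability p³ ≈ (0.310153)³ ≈ 2.98350912e-02.
By linearity: E[X] = C(131, 3)·p³ ≈ 366145 · 2.98350912e-02 ≈ 10923.969466.
Since α = 2/3 < 1, p = c/n^{2/3} ≫ 1/n is above the triangle threshold p ~ 1/n. Asymptotically E[X] ~ (c³/6)·n^{3(1−α)} = (8³/6)·n^{1} → ∞; triangles are abundant w.h.p.

E[X] ≈ 10923.969466; in regime p = Θ(1/n^{2/3}) E[X] diverges (above the triangle threshold p ~ 1/n).


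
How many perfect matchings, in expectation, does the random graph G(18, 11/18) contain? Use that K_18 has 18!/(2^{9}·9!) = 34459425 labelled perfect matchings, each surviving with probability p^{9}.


K_18 has 18!/(2^{9}·9!) = 34459425 labelled perfect matchings.
For each such perfect matching H, let X_H = 1 if all 9 edges of H are present in G. Then P[X_H = 1] = p^{9} = (11/18)^{9} = 2357947691/198359290368.
Summing the indicators: E[X] = Σ_H E[X_H] = 34459425 · p^{9} = 34459425 · 2357947691/198359290368 = 1003129896443675/2448880128.
Numerically: E[X] ≈ 4.0963e+05.

E[X] = 34459425 · (11/18)^{9} = 1003129896443675/2448880128 ≈ 4.0963e+05.


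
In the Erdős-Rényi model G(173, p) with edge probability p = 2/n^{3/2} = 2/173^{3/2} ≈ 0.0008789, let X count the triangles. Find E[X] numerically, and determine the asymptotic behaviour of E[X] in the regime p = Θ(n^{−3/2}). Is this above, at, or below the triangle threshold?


Number of potential triangles: C(173, 3) = 848046.
Each occurs with probability p³ ≈ (0.0008789)³ ≈ 6.790199e-10.
By linearity: E[X] = C(173, 3)·p³ ≈ 848046 · 6.790199e-10 ≈ 0.0006.
Since α = 3/2 > 1, p = c/n^{3/2} = o(1/n) is below the triangle threshold p ~ 1/n. Asymptotically E[X] ~ (c³/6)·n^{3(1−α)} = (2³/6)·n^{-1.5} → 0, so by Markov's inequality G has no triangles w.h.p.

E[X] ≈ 0.0006; in regime p = Θ(1/n^{3/2}) E[X] tends to 0 (below the triangle threshold p ~ 1/n).


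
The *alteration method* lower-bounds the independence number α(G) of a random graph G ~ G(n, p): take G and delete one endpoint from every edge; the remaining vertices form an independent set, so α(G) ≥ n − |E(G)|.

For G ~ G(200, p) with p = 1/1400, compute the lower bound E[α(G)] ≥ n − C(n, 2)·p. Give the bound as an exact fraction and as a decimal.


E[|E(G)|] = C(200, 2)·p = 19900 · (1/1400) = 199/14.
E[α(G)] ≥ n − E[|E(G)|] = 200 − 199/14 = 2601/14.
Numerically: ≈ 185.786.
(This is only a lower bound; the true E[α(G)] may be larger.)

E[α(G)] ≥ 2601/14 ≈ 185.786.


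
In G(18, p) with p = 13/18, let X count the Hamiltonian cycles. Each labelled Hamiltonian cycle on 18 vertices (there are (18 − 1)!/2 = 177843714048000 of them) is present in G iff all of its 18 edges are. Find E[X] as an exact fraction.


K_18 has (18 − 1)!/2 = 177843714048000 labelled Hamiltonian cycles.
For each such Hamiltonian cycle H, let X_H = 1 if all 18 edges of H are present in G. Then P[X_H = 1] = p^{18} = (13/18)^{18} = 112455406951957393129/39346408075296537575424.
By linearity: E[X] = Σ_H E[X_H] = 177843714048000 · p^{18} = 177843714048000 · 112455406951957393129/39346408075296537575424 = 1674446952588776589016668875/3294258113514384.
Numerically: E[X] ≈ 5.08e+11.

E[X] = 177843714048000 · (13/18)^{18} = 1674446952588776589016668875/3294258113514384 ≈ 5.08e+11.


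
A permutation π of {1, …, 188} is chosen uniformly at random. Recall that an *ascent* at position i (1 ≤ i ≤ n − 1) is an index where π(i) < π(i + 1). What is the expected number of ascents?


Write X = Σ X_I over i = 1, …, 187, with X_I the indicator of one ascent.
There are 187 indicators.
For each fixed i, the pair (π(i), π(i+1)) is a uniformly random ordered pair of distinct values from {1, …, 188}; by symmetry P[π(i) < π(i+1)] = 1/2.
By linearity: E[X] = 187 · (1/2) = (188 − 1) · (1/2) = 187/2 ≈ 93.500000.

E[X] = 187/2 = 93.500000.


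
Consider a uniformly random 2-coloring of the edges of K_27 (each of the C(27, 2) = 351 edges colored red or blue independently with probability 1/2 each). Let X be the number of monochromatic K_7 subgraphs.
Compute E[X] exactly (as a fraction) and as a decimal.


Let X = Σ_S X_S over the C(27, 7) = 888030 subsets S of size 7, where X_S = 1 if the K_7 on S is monochromatic.
For a fixed S, the K_7 on S has C(7, 2) = 21 edges. P[all 21 edges red] = (1/2)^21, and likewise for blue, so P[monochromatic] = 2·(1/2)^21 = 2^{1 − 21} = 1/1048576.
By linearity of expectation: E[X] = C(27, 7) · 2^{1 − 21} = 888030 · 1/1048576 = 444015/524288.
Numerically: E[X] ≈ 0.847.

E[X] = C(27,7)·2^(1−C(7,2)) = 444015/524288 ≈ 0.847.


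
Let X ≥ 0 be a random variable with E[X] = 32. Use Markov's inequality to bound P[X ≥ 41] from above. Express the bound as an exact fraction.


μ = E[X] = 32, a = 41.
Markov: P[X ≥ 41] ≤ μ/a = (32)/41 = 32/41.
Numerically: ≈ 0.780.
(Since a = 41 > μ = 32.000, the bound 32/41 is < 1 and informative.)

P[X ≥ 41] ≤ 32/41 ≈ 0.780.


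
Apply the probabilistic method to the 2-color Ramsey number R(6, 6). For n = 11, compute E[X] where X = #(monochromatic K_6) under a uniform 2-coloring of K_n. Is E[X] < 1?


E[X] = C(11, 6) · 2^{1 − 15} = 462 · 2^{−14} = 462/16384.
As a reduced fraction: E[X] = 231/8192 ≈ 0.028198.
Is E[X] < 1? YES.
Since E[X] < 1, there exists a 2-coloring of K_{11} with no monochromatic K_6; hence R(6, 6) > 11.

E[X] = 231/8192 ≈ 0.028198; E[X] < 1, so R(6, 6) > 11.


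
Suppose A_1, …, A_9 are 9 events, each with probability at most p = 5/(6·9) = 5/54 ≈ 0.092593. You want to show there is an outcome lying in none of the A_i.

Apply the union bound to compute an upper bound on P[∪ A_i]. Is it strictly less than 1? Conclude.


Union bound: P[∪_{i=1}^{9} A_i] ≤ Σ_i P[A_i] ≤ 9·p = 9·(5/54) = 5/6.
Numerically: 5/6 ≈ 0.833333.
Is 5/6 < 1? YES.
Since P[∪ A_i] ≤ 5/6 < 1, the complement has P[∩ A_i^c] ≥ 1 − 5/6 = 1/6 > 0, so some outcome avoids every A_i.

9·p = 5/6 ≈ 0.833333; existence CERTIFIED by the union bound.


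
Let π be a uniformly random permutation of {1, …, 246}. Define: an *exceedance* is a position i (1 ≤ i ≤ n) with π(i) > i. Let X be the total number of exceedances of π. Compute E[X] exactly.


Write X = Σ_{i=1}^{246} X_i, where X_i = 1_{π(i) > i}.
For each fixed i, π(i) is uniform over {1, …, 246} (marginal of a uniform permutation), so P[π(i) > i] = (n − i)/n. Summing: Σ_{i=1}^{246} (n − i)/n = (0 + 1 + … + 245)/246 = 246(246 − 1)/(2·246) = (246 − 1)/2.
Hence E[X] = Σ_{i=1}^{246} (246 − i)/246 = 245/2 ≈ 122.5000.

E[X] = 245/2 = 122.5000.


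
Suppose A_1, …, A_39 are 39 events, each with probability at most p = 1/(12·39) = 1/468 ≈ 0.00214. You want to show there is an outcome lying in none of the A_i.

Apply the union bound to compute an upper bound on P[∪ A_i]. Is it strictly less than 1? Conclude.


Union bound: P[∪_{i=1}^{39} A_i] ≤ Σ_i P[A_i] ≤ 39·p = 39·(1/468) = 1/12.
Numerically: 1/12 ≈ 0.08333.
Is 1/12 < 1? YES.
Since P[∪ A_i] ≤ 1/12 < 1, the complement has P[∩ A_i^c] ≥ 1 − 1/12 = 11/12 > 0, so some outcome avoids every A_i.

39·p = 1/12 ≈ 0.08333; existence CERTIFIED by the union bound.


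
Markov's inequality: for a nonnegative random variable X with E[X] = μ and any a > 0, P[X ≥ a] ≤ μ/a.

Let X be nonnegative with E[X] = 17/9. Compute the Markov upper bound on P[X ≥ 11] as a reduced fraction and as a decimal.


μ = E[X] = 17/9, a = 11.
Markov: P[X ≥ 11] ≤ μ/a = (17/9)/11 = 17/99.
Numerically: ≈ 0.172.
(Since a = 11 > μ = 1.889, the bound 17/99 is < 1 and informative.)

P[X ≥ 11] ≤ 17/99 ≈ 0.172.


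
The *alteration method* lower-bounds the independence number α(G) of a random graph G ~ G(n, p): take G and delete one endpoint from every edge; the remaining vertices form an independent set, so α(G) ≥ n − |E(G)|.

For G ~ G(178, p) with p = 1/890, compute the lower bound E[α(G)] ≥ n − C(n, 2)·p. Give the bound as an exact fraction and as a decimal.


E[|E(G)|] = C(178, 2)·p = 15753 · (1/890) = 177/10.
E[α(G)] ≥ n − E[|E(G)|] = 178 − 177/10 = 1603/10.
Numerically: ≈ 160.3000.
(This is only a lower bound; the true E[α(G)] may be larger.)

E[α(G)] ≥ 1603/10 ≈ 160.3000.


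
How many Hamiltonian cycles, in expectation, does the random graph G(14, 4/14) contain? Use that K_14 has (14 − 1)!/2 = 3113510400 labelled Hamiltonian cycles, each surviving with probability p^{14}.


K_14 has (14 − 1)!/2 = 3113510400 labelled Hamiltonian cycles.
For each such Hamiltonian cycle H, let X_H = 1 if all 14 edges of H are present in G. Then P[X_H = 1] = p^{14} = (2/7)^{14} = 16384/678223072849.
By linearity: E[X] = Σ_H E[X_H] = 3113510400 · p^{14} = 3113510400 · 16384/678223072849 = 7287393484800/96889010407.
Numerically: E[X] ≈ 75.214.

E[X] = 3113510400 · (2/7)^{14} = 7287393484800/96889010407 ≈ 75.214.


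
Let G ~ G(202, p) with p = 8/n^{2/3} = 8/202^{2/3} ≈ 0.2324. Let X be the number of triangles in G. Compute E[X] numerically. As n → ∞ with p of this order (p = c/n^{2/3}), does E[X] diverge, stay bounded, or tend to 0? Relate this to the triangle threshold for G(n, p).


Number of potential triangles: C(202, 3) = 1353400.
Each occurs with probability p³ ≈ (0.2324)³ ≈ 1.254779e-02.
By linearity: E[X] = C(202, 3)·p³ ≈ 1353400 · 1.254779e-02 ≈ 16982.1782.
Since α = 2/3 < 1, p = c/n^{2/3} ≫ 1/n is above the triangle threshold p ~ 1/n. Asymptotically E[X] ~ (c³/6)·n^{3(1−α)} = (8³/6)·n^{1} → ∞; triangles are abundant w.h.p.

E[X] ≈ 16982.1782; in regime p = Θ(1/n^{2/3}) E[X] diverges (above the triangle threshold p ~ 1/n).


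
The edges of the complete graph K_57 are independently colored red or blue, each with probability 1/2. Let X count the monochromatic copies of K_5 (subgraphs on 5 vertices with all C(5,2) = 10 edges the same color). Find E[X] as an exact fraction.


Let X = Σ_S X_S over the C(57, 5) = 4187106 subsets S of size 5, where X_S = 1 if the K_5 on S is monochromatic.
For a fixed S, the K_5 on S has C(5, 2) = 10 edges. P[all 10 edges red] = (1/2)^10, and likewise for blue, so P[monochromatic] = 2·(1/2)^10 = 2^{1 − 10} = 1/512.
Summing: E[X] = C(57, 5) · 2^{1 − 10} = 4187106 · 1/512 = 2093553/256.
Numerically: E[X] ≈ 8177.9414.

E[X] = C(57,5)·2^(1−C(5,2)) = 2093553/256 ≈ 8177.9414.


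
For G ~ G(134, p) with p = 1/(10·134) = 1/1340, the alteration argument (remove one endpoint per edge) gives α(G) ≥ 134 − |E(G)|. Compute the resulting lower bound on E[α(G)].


E[|E(G)|] = C(134, 2)·p = 8911 · (1/1340) = 133/20.
E[α(G)] ≥ n − E[|E(G)|] = 134 − 133/20 = 2547/20.
Numerically: ≈ 127.3500.
(This is only a lower bound; the true E[α(G)] may be larger.)

E[α(G)] ≥ 2547/20 ≈ 127.3500.


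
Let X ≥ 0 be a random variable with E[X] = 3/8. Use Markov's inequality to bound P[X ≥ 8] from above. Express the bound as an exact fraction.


μ = E[X] = 3/8, a = 8.
Markov: P[X ≥ 8] ≤ μ/a = (3/8)/8 = 3/64.
Numerically: ≈ 0.047.
(Since a = 8 > μ = 0.375, the bound 3/64 is < 1 and informative.)

P[X ≥ 8] ≤ 3/64 ≈ 0.047.


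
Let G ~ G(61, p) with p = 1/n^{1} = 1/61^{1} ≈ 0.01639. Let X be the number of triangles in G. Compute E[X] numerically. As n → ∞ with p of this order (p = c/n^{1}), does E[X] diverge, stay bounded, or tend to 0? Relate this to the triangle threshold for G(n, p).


Number of potential triangles: C(61, 3) = 35990.
Each occurs with probability p³ ≈ (0.01639)³ ≈ 4.405655e-06.
By linearity: E[X] = C(61, 3)·p³ ≈ 35990 · 4.405655e-06 ≈ 0.1586.
Here α = 1, so p = 1/n is exactly at the triangle threshold p ~ 1/n. Asymptotically E[X] → c³/6 = 1³/6 = 1/6 ≈ 0.1667, a bounded constant. In this regime the triangle count is asymptotically Poisson(c³/6).

E[X] ≈ 0.1586; in regime p = Θ(1/n^{1}) E[X] stays bounded (at the triangle threshold p ~ 1/n).


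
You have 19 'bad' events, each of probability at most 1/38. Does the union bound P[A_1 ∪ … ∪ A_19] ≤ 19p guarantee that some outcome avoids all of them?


Union bound: P[∪_{i=1}^{19} A_i] ≤ Σ_i P[A_i] ≤ 19·p = 19·(1/38) = 1/2.
Numerically: 1/2 ≈ 0.500.
Is 1/2 < 1? YES.
Since P[∪ A_i] ≤ 1/2 < 1, the complement has P[∩ A_i^c] ≥ 1 − 1/2 = 1/2 > 0, so some outcome avoids every A_i.

19·p = 1/2 ≈ 0.500; existence CERTIFIED by the union bound.


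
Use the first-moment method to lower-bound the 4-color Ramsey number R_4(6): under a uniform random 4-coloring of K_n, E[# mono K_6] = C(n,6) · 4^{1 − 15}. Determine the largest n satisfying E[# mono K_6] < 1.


We need C(n, 6) · 4^{1 − 15} < 1, i.e. C(n, 6) < 4^{15 − 1} = 268435456.
Check values of n near the boundary:
  n = 73: C(73, 6) = 170230452; 170230452 < 268435456? YES
  n = 74: C(74, 6) = 185250786; 185250786 < 268435456? YES
  n = 75: C(75, 6) = 201359550; 201359550 < 268435456? YES
  n = 76: C(76, 6) = 218618940; 218618940 < 268435456? YES
  n = 77: C(77, 6) = 237093780; 237093780 < 268435456? YES
  n = 78: C(78, 6) = 256851595; 256851595 < 268435456? YES
  n = 79: C(79, 6) = 277962685; 277962685 < 268435456? NO
  n = 80: C(80, 6) = 300500200; 300500200 < 268435456? NO
  n = 81: C(81, 6) = 324540216; 324540216 < 268435456? NO
The largest n with C(n, 6) < 268435456 is n = 78 (where E[X] = 256851595/268435456 ≈ 0.9568468). Hence R_4(6) > 78, i.e. R_4(6) ≥ 79.

Largest n = 78; hence R_4(6) > 78.


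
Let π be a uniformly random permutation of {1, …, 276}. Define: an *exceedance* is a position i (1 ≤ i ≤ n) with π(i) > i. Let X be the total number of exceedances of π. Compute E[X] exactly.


Write X = Σ_{i=1}^{276} X_i, where X_i = 1_{π(i) > i}.
For each fixed i, π(i) is uniform over {1, …, 276} (marginal of a uniform permutation), so P[π(i) > i] = (n − i)/n. Summing: Σ_{i=1}^{276} (n − i)/n = (0 + 1 + … + 275)/276 = 276(276 − 1)/(2·276) = (276 − 1)/2.
Hence E[X] = Σ_{i=1}^{276} (276 − i)/276 = 275/2 ≈ 137.500000.

E[X] = 275/2 = 137.500000.


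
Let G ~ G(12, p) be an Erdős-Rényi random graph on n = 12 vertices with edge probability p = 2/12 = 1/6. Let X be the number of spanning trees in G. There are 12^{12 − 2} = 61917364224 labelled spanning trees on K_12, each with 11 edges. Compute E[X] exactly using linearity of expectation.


K_12 has 12^{12 − 2} = 61917364224 labelled spanning trees.
For each such spanning tree H, let X_H = 1 if all 11 edges of H are present in G. Then P[X_H = 1] = p^{11} = (1/6)^{11} = 1/362797056.
By linearity: E[X] = Σ_H E[X_H] = 61917364224 · p^{11} = 61917364224 · 1/362797056 = 512/3.
Numerically: E[X] ≈ 170.7.

E[X] = 61917364224 · (1/6)^{11} = 512/3 ≈ 170.7.


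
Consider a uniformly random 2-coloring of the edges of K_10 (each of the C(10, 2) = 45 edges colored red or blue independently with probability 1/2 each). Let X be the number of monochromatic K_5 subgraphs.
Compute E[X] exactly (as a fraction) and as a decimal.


Let X = Σ_S X_S over the C(10, 5) = 252 subsets S of size 5, where X_S = 1 if the K_5 on S is monochromatic.
For a fixed S, the K_5 on S has C(5, 2) = 10 edges. P[all 10 edges red] = (1/2)^10, and likewise for blue, so P[monochromatic] = 2·(1/2)^10 = 2^{1 − 10} = 1/512.
By linearity of expectation: E[X] = C(10, 5) · 2^{1 − 10} = 252 · 1/512 = 63/128.
Numerically: E[X] ≈ 0.492188.

E[X] = C(10,5)·2^(1−C(5,2)) = 63/128 ≈ 0.492188.


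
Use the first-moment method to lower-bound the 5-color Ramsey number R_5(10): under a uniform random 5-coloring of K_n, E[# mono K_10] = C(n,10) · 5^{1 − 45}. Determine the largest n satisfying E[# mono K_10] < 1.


We need C(n, 10) · 5^{1 − 45} < 1, i.e. C(n, 10) < 5^{45 − 1} = 5684341886080801486968994140625.
Check values of n near the boundary:
  n = 5388: C(5388, 10) = 5634865093375880654852250419586; 5634865093375880654852250419586 < 5684341886080801486968994140625? YES
  n = 5389: C(5389, 10) = 5645340767466558997768874792926; 5645340767466558997768874792926 < 5684341886080801486968994140625? YES
  n = 5390: C(5390, 10) = 5655833965919099070255434039753; 5655833965919099070255434039753 < 5684341886080801486968994140625? YES
  n = 5391: C(5391, 10) = 5666344714787188828795213697883; 5666344714787188828795213697883 < 5684341886080801486968994140625? YES
  n = 5392: C(5392, 10) = 5676873040158402483252283957448; 5676873040158402483252283957448 < 5684341886080801486968994140625? YES
  n = 5393: C(5393, 10) = 5687418968154238267170642278008; 5687418968154238267170642278008 < 5684341886080801486968994140625? NO
  n = 5394: C(5394, 10) = 5697982524930156243149785372878; 5697982524930156243149785372878 < 5684341886080801486968994140625? NO
  n = 5395: C(5395, 10) = 5708563736675616143322765475706; 5708563736675616143322765475706 < 5684341886080801486968994140625? NO
The largest n with C(n, 10) < 5684341886080801486968994140625 is n = 5392 (where E[X] = 5676873040158402483252283957448/5684341886080801486968994140625 ≈ 0.998686). Hence R_5(10) > 5392, i.e. R_5(10) ≥ 5393.

Largest n = 5392; hence R_5(10) > 5392.


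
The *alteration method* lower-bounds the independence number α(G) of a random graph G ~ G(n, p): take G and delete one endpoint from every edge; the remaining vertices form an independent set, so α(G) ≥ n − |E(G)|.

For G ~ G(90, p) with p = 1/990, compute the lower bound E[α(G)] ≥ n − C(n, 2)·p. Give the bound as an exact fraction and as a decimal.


E[|E(G)|] = C(90, 2)·p = 4005 · (1/990) = 89/22.
E[α(G)] ≥ n − E[|E(G)|] = 90 − 89/22 = 1891/22.
Numerically: ≈ 85.95455.
(This is only a lower bound; the true E[α(G)] may be larger.)

E[α(G)] ≥ 1891/22 ≈ 85.95455.


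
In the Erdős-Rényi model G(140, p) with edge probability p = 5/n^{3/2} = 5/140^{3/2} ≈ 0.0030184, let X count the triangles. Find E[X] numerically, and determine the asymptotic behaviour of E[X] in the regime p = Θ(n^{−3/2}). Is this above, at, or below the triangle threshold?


Number of potential triangles: C(140, 3) = 447580.
Each occurs with probability p³ ≈ (0.0030184)³ ≈ 2.7500073e-08.
By linearity: E[X] = C(140, 3)·p³ ≈ 447580 · 2.7500073e-08 ≈ 0.01231.
Since α = 3/2 > 1, p = c/n^{3/2} = o(1/n) is below the triangle threshold p ~ 1/n. Asymptotically E[X] ~ (c³/6)·n^{3(1−α)} = (5³/6)·n^{-1.5} → 0, so by Markov's inequality G has no triangles w.h.p.

E[X] ≈ 0.01231; in regime p = Θ(1/n^{3/2}) E[X] tends to 0 (below the triangle threshold p ~ 1/n).


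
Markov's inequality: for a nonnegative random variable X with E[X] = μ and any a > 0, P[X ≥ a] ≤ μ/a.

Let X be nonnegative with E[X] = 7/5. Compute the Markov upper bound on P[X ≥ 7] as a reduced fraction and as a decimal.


μ = E[X] = 7/5, a = 7.
Markov: P[X ≥ 7] ≤ μ/a = (7/5)/7 = 1/5.
Numerically: ≈ 0.200000.
(Since a = 7 > μ = 1.400000, the bound 1/5 is < 1 and informative.)

P[X ≥ 7] ≤ 1/5 ≈ 0.200000.


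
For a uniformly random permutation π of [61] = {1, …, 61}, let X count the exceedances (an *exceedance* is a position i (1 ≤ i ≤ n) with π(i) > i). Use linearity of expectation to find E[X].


Write X = Σ_{i=1}^{61} X_i, where X_i = 1_{π(i) > i}.
For each fixed i, π(i) is uniform over {1, …, 61} (marginal of a uniform permutation), so P[π(i) > i] = (n − i)/n. Summing: Σ_{i=1}^{61} (n − i)/n = (0 + 1 + … + 60)/61 = 61(61 − 1)/(2·61) = (61 − 1)/2.
Hence E[X] = Σ_{i=1}^{61} (61 − i)/61 = 30 ≈ 30.000.

E[X] = 30 = 30.000.


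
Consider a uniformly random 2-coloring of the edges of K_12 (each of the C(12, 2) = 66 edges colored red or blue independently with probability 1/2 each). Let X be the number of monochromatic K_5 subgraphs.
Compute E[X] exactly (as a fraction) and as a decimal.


Let X = Σ_S X_S over the C(12, 5) = 792 subsets S of size 5, where X_S = 1 if the K_5 on S is monochromatic.
For a fixed S, the K_5 on S has C(5, 2) = 10 edges. P[all 10 edges red] = (1/2)^10, and likewise for blue, so P[monochromatic] = 2·(1/2)^10 = 2^{1 − 10} = 1/512.
By linearity of expectation: E[X] = C(12, 5) · 2^{1 − 10} = 792 · 1/512 = 99/64.
Numerically: E[X] ≈ 1.546875.

E[X] = C(12,5)·2^(1−C(5,2)) = 99/64 ≈ 1.546875.


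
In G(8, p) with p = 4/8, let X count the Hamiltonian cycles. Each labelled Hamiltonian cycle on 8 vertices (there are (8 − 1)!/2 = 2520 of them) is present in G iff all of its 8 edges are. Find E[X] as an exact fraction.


K_8 has (8 − 1)!/2 = 2520 labelled Hamiltonian cycles.
For each such Hamiltonian cycle H, let X_H = 1 if all 8 edges of H are present in G. Then P[X_H = 1] = p^{8} = (1/2)^{8} = 1/256.
By linearity: E[X] = Σ_H E[X_H] = 2520 · p^{8} = 2520 · 1/256 = 315/32.
Numerically: E[X] ≈ 9.8438.

E[X] = 2520 · (1/2)^{8} = 315/32 ≈ 9.8438.


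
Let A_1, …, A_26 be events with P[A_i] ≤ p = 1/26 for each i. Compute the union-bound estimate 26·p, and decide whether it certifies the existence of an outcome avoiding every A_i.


Union bound: P[∪_{i=1}^{26} A_i] ≤ Σ_i P[A_i] ≤ 26·p = 26·(1/26) = 1.
Numerically: 1 ≈ 1.000.
Is 1 < 1? NO.
Since the bound 1 is ≥ 1, the union bound is uninformative here; it does NOT by itself certify existence.

26·p = 1 ≈ 1.000; existence NOT certified by the union bound.


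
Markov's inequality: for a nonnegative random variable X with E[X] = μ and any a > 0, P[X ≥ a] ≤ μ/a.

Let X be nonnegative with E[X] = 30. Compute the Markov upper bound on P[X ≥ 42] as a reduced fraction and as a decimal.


μ = E[X] = 30, a = 42.
Markov: P[X ≥ 42] ≤ μ/a = (30)/42 = 5/7.
Numerically: ≈ 0.714286.
(Since a = 42 > μ = 30.000000, the bound 5/7 is < 1 and informative.)

P[X ≥ 42] ≤ 5/7 ≈ 0.714286.


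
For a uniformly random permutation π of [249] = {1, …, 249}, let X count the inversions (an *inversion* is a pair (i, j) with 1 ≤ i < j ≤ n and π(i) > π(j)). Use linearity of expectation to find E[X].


Write X = Σ X_I over the C(249, 2) = 30876 pairs i < j, with X_I the indicator of one inversion.
There are 30876 indicators.
For each fixed pair i < j, the values π(i) and π(j) are two distinct elements of {1, …, 249} in uniformly random order; by symmetry P[π(i) > π(j)] = 1/2.
By linearity: E[X] = 30876 · (1/2) = C(249, 2) · (1/2) = 30876/2 = 15438 ≈ 15438.000.

E[X] = 15438 = 15438.000.


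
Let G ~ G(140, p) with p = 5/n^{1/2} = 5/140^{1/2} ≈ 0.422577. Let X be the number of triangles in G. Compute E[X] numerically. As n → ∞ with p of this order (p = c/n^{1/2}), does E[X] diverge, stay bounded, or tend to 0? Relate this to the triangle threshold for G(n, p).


Number of potential triangles: C(140, 3) = 447580.
Each occurs with probability p³ ≈ (0.422577)³ ≈ 7.54602013e-02.
By linearity: E[X] = C(140, 3)·p³ ≈ 447580 · 7.54602013e-02 ≈ 33774.476905.
Since α = 1/2 < 1, p = c/n^{1/2} ≫ 1/n is above the triangle threshold p ~ 1/n. Asymptotically E[X] ~ (c³/6)·n^{3(1−α)} = (5³/6)·n^{1.5} → ∞; triangles are abundant w.h.p.

E[X] ≈ 33774.476905; in regime p = Θ(1/n^{1/2}) E[X] diverges (above the triangle threshold p ~ 1/n).


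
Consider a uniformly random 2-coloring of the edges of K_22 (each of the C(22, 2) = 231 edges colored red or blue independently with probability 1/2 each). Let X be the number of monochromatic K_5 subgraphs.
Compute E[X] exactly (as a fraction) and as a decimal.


Let X = Σ_S X_S over the C(22, 5) = 26334 subsets S of size 5, where X_S = 1 if the K_5 on S is monochromatic.
For a fixed S, the K_5 on S has C(5, 2) = 10 edges. P[all 10 edges red] = (1/2)^10, and likewise for blue, so P[monochromatic] = 2·(1/2)^10 = 2^{1 − 10} = 1/512.
Summing: E[X] = C(22, 5) · 2^{1 − 10} = 26334 · 1/512 = 13167/256.
Numerically: E[X] ≈ 51.433594.

E[X] = C(22,5)·2^(1−C(5,2)) = 13167/256 ≈ 51.433594.


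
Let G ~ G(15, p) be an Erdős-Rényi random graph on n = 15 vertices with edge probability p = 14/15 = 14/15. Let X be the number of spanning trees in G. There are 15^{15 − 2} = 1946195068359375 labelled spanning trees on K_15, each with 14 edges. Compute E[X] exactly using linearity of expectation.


K_15 has 15^{15 − 2} = 1946195068359375 labelled spanning trees.
For each such spanning tree H, let X_H = 1 if all 14 edges of H are present in G. Then P[X_H = 1] = p^{14} = (14/15)^{14} = 11112006825558016/29192926025390625.
By linearity: E[X] = Σ_H E[X_H] = 1946195068359375 · p^{14} = 1946195068359375 · 11112006825558016/29192926025390625 = 11112006825558016/15.
Numerically: E[X] ≈ 7.408e+14.

E[X] = 1946195068359375 · (14/15)^{14} = 11112006825558016/15 ≈ 7.408e+14.


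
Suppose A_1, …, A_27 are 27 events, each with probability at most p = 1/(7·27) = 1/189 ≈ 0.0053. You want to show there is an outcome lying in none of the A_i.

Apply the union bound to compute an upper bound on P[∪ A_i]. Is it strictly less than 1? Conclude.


Union bound: P[∪_{i=1}^{27} A_i] ≤ Σ_i P[A_i] ≤ 27·p = 27·(1/189) = 1/7.
Numerically: 1/7 ≈ 0.1429.
Is 1/7 < 1? YES.
Since P[∪ A_i] ≤ 1/7 < 1, the complement has P[∩ A_i^c] ≥ 1 − 1/7 = 6/7 > 0, so some outcome avoids every A_i.

27·p = 1/7 ≈ 0.1429; existence CERTIFIED by the union bound.


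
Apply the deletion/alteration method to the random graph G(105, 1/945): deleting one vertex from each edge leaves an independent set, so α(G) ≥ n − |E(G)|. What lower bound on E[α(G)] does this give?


E[|E(G)|] = C(105, 2)·p = 5460 · (1/945) = 52/9.
E[α(G)] ≥ n − E[|E(G)|] = 105 − 52/9 = 893/9.
Numerically: ≈ 99.222222.
(This is only a lower bound; the true E[α(G)] may be larger.)

E[α(G)] ≥ 893/9 ≈ 99.222222.


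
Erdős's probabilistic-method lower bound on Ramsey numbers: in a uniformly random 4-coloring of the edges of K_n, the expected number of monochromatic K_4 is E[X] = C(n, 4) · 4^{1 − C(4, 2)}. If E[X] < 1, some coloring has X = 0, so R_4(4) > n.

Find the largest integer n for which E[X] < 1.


We need C(n, 4) · 4^{1 − 6} < 1, i.e. C(n, 4) < 4^{6 − 1} = 1024.
Check values of n near the boundary:
  n = 9: C(9, 4) = 126; 126 < 1024? YES
  n = 10: C(10, 4) = 210; 210 < 1024? YES
  n = 11: C(11, 4) = 330; 330 < 1024? YES
  n = 12: C(12, 4) = 495; 495 < 1024? YES
  n = 13: C(13, 4) = 715; 715 < 1024? YES
  n = 14: C(14, 4) = 1001; 1001 < 1024? YES
  n = 15: C(15, 4) = 1365; 1365 < 1024? NO
  n = 16: C(16, 4) = 1820; 1820 < 1024? NO
  n = 17: C(17, 4) = 2380; 2380 < 1024? NO
The largest n with C(n, 4) < 1024 is n = 14 (where E[X] = 1001/1024 ≈ 0.97754). Hence R_4(4) > 14, i.e. R_4(4) ≥ 15.

Largest n = 14; hence R_4(4) > 14.


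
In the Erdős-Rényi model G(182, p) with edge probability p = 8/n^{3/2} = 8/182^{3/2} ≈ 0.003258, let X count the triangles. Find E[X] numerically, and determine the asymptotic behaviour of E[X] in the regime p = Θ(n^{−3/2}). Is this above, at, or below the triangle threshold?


Number of potential triangles: C(182, 3) = 988260.
Each occurs with probability p³ ≈ (0.003258)³ ≈ 3.458985e-08.
By linearity: E[X] = C(182, 3)·p³ ≈ 988260 · 3.458985e-08 ≈ 0.0342.
Since α = 3/2 > 1, p = c/n^{3/2} = o(1/n) is below the triangle threshold p ~ 1/n. Asymptotically E[X] ~ (c³/6)·n^{3(1−α)} = (8³/6)·n^{-1.5} → 0, so by Markov's inequality G has no triangles w.h.p.

E[X] ≈ 0.0342; in regime p = Θ(1/n^{3/2}) E[X] tends to 0 (below the triangle threshold p ~ 1/n).


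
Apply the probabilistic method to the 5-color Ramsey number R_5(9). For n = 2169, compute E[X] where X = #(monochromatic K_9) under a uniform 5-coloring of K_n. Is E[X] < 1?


E[X] = C(2169, 9) · 5^{1 − 36} = 2879753360044504243499683 · 5^{−35} = 2879753360044504243499683/2910383045673370361328125.
As a reduced fraction: E[X] = 2879753360044504243499683/2910383045673370361328125 ≈ 0.98948.
Is E[X] < 1? YES.
Since E[X] < 1, there exists a 5-coloring of K_{2169} with no monochromatic K_9; hence R_5(9) > 2169.

E[X] = 2879753360044504243499683/2910383045673370361328125 ≈ 0.98948; E[X] < 1, so R_5(9) > 2169.


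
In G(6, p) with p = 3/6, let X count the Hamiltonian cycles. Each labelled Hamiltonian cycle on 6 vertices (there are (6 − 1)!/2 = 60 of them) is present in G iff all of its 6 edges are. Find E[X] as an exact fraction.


K_6 has (6 − 1)!/2 = 60 labelled Hamiltonian cycles.
For each such Hamiltonian cycle H, let X_H = 1 if all 6 edges of H are present in G. Then P[X_H = 1] = p^{6} = (1/2)^{6} = 1/64.
Summing the indicators: E[X] = Σ_H E[X_H] = 60 · p^{6} = 60 · 1/64 = 15/16.
Numerically: E[X] ≈ 0.9375.

E[X] = 60 · (1/2)^{6} = 15/16 ≈ 0.9375.


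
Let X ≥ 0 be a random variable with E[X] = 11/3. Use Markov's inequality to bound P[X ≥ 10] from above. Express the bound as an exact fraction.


μ = E[X] = 11/3, a = 10.
Markov: P[X ≥ 10] ≤ μ/a = (11/3)/10 = 11/30.
Numerically: ≈ 0.3667.
(Since a = 10 > μ = 3.6667, the bound 11/30 is < 1 and informative.)

P[X ≥ 10] ≤ 11/30 ≈ 0.3667.


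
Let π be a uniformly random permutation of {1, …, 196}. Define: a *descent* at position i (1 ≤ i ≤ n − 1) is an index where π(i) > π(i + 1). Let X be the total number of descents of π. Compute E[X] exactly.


Write X = Σ X_I over i = 1, …, 195, with X_I the indicator of one descent.
There are 195 indicators.
For each fixed i, the pair (π(i), π(i+1)) is a uniformly random ordered pair of distinct values from {1, …, 196}; by symmetry P[π(i) > π(i+1)] = 1/2.
By linearity: E[X] = 195 · (1/2) = (196 − 1) · (1/2) = 195/2 ≈ 97.500000.

E[X] = 195/2 = 97.500000.


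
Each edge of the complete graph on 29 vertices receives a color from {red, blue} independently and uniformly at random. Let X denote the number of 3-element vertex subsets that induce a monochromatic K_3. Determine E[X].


Let X = Σ_S X_S over the C(29, 3) = 3654 subsets S of size 3, where X_S = 1 if the K_3 on S is monochromatic.
For a fixed S, the K_3 on S has C(3, 2) = 3 edges. P[all 3 edges red] = (1/2)^3, and likewise for blue, so P[monochromatic] = 2·(1/2)^3 = 2^{1 − 3} = 1/4.
Summing: E[X] = C(29, 3) · 2^{1 − 3} = 3654 · 1/4 = 1827/2.
Numerically: E[X] ≈ 913.500.

E[X] = C(29,3)·2^(1−C(3,2)) = 1827/2 ≈ 913.500.


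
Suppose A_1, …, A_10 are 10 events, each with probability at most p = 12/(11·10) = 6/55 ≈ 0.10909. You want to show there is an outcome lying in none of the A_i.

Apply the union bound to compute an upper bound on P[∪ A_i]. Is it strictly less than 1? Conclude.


Union bound: P[∪_{i=1}^{10} A_i] ≤ Σ_i P[A_i] ≤ 10·p = 10·(6/55) = 12/11.
Numerically: 12/11 ≈ 1.09091.
Is 12/11 < 1? NO.
Since the bound 12/11 is ≥ 1, the union bound is uninformative here; it does NOT by itself certify existence.

10·p = 12/11 ≈ 1.09091; existence NOT certified by the union bound.


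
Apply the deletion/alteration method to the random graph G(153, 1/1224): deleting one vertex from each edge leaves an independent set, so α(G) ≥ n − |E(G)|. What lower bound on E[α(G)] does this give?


E[|E(G)|] = C(153, 2)·p = 11628 · (1/1224) = 19/2.
E[α(G)] ≥ n − E[|E(G)|] = 153 − 19/2 = 287/2.
Numerically: ≈ 143.500.
(This is only a lower bound; the true E[α(G)] may be larger.)

E[α(G)] ≥ 287/2 ≈ 143.500.


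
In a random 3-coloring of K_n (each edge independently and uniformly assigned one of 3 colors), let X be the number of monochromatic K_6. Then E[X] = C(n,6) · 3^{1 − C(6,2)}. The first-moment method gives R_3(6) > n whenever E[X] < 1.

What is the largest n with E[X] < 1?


We need C(n, 6) · 3^{1 − 15} < 1, i.e. C(n, 6) < 3^{15 − 1} = 4782969.
Check values of n near the boundary:
  n = 36: C(36, 6) = 1947792; 1947792 < 4782969? YES
  n = 37: C(37, 6) = 2324784; 2324784 < 4782969? YES
  n = 38: C(38, 6) = 2760681; 2760681 < 4782969? YES
  n = 39: C(39, 6) = 3262623; 3262623 < 4782969? YES
  n = 40: C(40, 6) = 3838380; 3838380 < 4782969? YES
  n = 41: C(41, 6) = 4496388; 4496388 < 4782969? YES
  n = 42: C(42, 6) = 5245786; 5245786 < 4782969? NO
  n = 43: C(43, 6) = 6096454; 6096454 < 4782969? NO
The largest n with C(n, 6) < 4782969 is n = 41 (where E[X] = 1498796/1594323 ≈ 0.94008). Hence R_3(6) > 41, i.e. R_3(6) ≥ 42.

Largest n = 41; hence R_3(6) > 41.


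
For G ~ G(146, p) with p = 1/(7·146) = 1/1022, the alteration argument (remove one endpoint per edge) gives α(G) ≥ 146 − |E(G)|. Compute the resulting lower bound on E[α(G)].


E[|E(G)|] = C(146, 2)·p = 10585 · (1/1022) = 145/14.
E[α(G)] ≥ n − E[|E(G)|] = 146 − 145/14 = 1899/14.
Numerically: ≈ 135.643.
(This is only a lower bound; the true E[α(G)] may be larger.)

E[α(G)] ≥ 1899/14 ≈ 135.643.


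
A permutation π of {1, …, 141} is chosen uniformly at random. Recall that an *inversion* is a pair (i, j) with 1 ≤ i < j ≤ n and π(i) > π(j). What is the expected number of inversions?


Write X = Σ X_I over the C(141, 2) = 9870 pairs i < j, with X_I the indicator of one inversion.
There are 9870 indicators.
For each fixed pair i < j, the values π(i) and π(j) are two distinct elements of {1, …, 141} in uniformly random order; by symmetry P[π(i) > π(j)] = 1/2.
By linearity: E[X] = 9870 · (1/2) = C(141, 2) · (1/2) = 9870/2 = 4935 ≈ 4935.00000.

E[X] = 4935 = 4935.00000.


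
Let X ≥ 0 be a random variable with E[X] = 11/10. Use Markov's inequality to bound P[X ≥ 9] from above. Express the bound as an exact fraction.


μ = E[X] = 11/10, a = 9.
Markov: P[X ≥ 9] ≤ μ/a = (11/10)/9 = 11/90.
Numerically: ≈ 0.1222.
(Since a = 9 > μ = 1.1000, the bound 11/90 is < 1 and informative.)

P[X ≥ 9] ≤ 11/90 ≈ 0.1222.


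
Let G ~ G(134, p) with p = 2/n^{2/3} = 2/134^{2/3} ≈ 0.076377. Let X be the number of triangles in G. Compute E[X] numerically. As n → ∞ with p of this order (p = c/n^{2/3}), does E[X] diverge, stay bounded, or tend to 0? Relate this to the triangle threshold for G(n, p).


Number of potential triangles: C(134, 3) = 392084.
Each occurs with probability p³ ≈ (0.076377)³ ≈ 4.4553353e-04.
By linearity: E[X] = C(134, 3)·p³ ≈ 392084 · 4.4553353e-04 ≈ 174.68657.
Since α = 2/3 < 1, p = c/n^{2/3} ≫ 1/n is above the triangle threshold p ~ 1/n. Asymptotically E[X] ~ (c³/6)·n^{3(1−α)} = (2³/6)·n^{1} → ∞; triangles are abundant w.h.p.

E[X] ≈ 174.68657; in regime p = Θ(1/n^{2/3}) E[X] diverges (above the triangle threshold p ~ 1/n).


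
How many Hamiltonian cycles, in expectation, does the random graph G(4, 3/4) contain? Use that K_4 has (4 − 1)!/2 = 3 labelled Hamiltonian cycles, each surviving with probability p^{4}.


K_4 has (4 − 1)!/2 = 3 labelled Hamiltonian cycles.
For each such Hamiltonian cycle H, let X_H = 1 if all 4 edges of H are present in G. Then P[X_H = 1] = p^{4} = (3/4)^{4} = 81/256.
Summing the indicators: E[X] = Σ_H E[X_H] = 3 · p^{4} = 3 · 81/256 = 243/256.
Numerically: E[X] ≈ 0.9492.

E[X] = 3 · (3/4)^{4} = 243/256 ≈ 0.9492.


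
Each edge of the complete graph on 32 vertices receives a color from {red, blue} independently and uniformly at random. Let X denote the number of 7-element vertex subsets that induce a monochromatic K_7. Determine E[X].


Let X = Σ_S X_S over the C(32, 7) = 3365856 subsets S of size 7, where X_S = 1 if the K_7 on S is monochromatic.
For a fixed S, the K_7 on S has C(7, 2) = 21 edges. P[all 21 edges red] = (1/2)^21, and likewise for blue, so P[monochromatic] = 2·(1/2)^21 = 2^{1 − 21} = 1/1048576.
By linearity of expectation: E[X] = C(32, 7) · 2^{1 − 21} = 3365856 · 1/1048576 = 105183/32768.
Numerically: E[X] ≈ 3.210.

E[X] = C(32,7)·2^(1−C(7,2)) = 105183/32768 ≈ 3.210.


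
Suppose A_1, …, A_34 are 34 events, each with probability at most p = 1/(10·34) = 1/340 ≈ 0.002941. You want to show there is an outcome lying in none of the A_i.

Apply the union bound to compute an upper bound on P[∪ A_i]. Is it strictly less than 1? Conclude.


Union bound: P[∪_{i=1}^{34} A_i] ≤ Σ_i P[A_i] ≤ 34·p = 34·(1/340) = 1/10.
Numerically: 1/10 ≈ 0.100000.
Is 1/10 < 1? YES.
Since P[∪ A_i] ≤ 1/10 < 1, the complement has P[∩ A_i^c] ≥ 1 − 1/10 = 9/10 > 0, so some outcome avoids every A_i.

34·p = 1/10 ≈ 0.100000; existence CERTIFIED by the union bound.


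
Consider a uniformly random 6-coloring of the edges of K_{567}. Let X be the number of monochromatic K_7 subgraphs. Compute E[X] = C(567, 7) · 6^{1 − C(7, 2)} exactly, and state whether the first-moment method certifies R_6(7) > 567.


E[X] = C(567, 7) · 6^{1 − 21} = 3601671315933933 · 6^{−20} = 3601671315933933/3656158440062976.
As a reduced fraction: E[X] = 44465077974493/45137758519296 ≈ 0.9851.
Is E[X] < 1? YES.
Since E[X] < 1, there exists a 6-coloring of K_{567} with no monochromatic K_7; hence R_6(7) > 567.

E[X] = 44465077974493/45137758519296 ≈ 0.9851; E[X] < 1, so R_6(7) > 567.
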